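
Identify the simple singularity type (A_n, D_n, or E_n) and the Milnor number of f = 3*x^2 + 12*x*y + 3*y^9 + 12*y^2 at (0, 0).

The Hessian of f at 0 is [[6, 12], [12, 24]] with rank 1, so corank 1. A Groebner basis of the Jacobian ideal J(f) in C{x,y} is {y^8, x + 2*y}; counting standard monomials gives mu = 8. Corank 1: A-series; mu = 8 gives A_8.

Type A_{8}, Milnor number mu = 8.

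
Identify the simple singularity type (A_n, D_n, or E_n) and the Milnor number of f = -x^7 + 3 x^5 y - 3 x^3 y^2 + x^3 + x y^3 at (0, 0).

Type E_{7}, Milnor number mu = 7.

The Hessian of f at 0 is [[0, 0], [0, 0]] with rank 0, so corank 2. A Groebner basis of the Jacobian ideal J(f) in C{x,y} is {x^3, x*y^2, 3*x^2 + y^3}; counting standard monomials gives mu = 7. Corank 2; j^3 = x^3 is a perfect cube, so E-series; the 4-jet and mu = 7 give E_7.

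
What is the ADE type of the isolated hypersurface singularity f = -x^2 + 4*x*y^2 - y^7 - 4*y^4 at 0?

A6

The Hessian of f at 0 has rank 1. Corank 1: A-series; mu = 6 gives A_6.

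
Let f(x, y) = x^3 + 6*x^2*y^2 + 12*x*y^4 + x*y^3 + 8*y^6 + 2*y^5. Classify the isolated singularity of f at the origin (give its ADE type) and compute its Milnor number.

The Hessian of f at 0 is [[0, 0], [0, 0]] with rank 0, so corank 2. A Groebner basis of the Jacobian ideal J(f) in C{x,y} is {-x^2/4 + y^4 - y^3/12, x^3, x^2*y + x^2/12 + y^3/36, x^2/2 + x*y^2 + y^3/6}; counting standard monomials gives mu = 7. Corank 2; j^3 = x^3 is a perfect cube, so E-series; the 4-jet and mu = 7 give E_7.

Type E7, Milnor number mu = 7.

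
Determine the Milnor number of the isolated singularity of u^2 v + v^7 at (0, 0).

8

The Hessian of f at 0 has rank 0. Corank 2; j^3 = u^2*v has shape L^2 M (L != M), so D-series; mu = 8 gives D_8.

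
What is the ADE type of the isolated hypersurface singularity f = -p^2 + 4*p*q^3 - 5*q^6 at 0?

The Hessian of f at 0 has rank 1. Corank 1: A-series; mu = 5 gives A_5.

A5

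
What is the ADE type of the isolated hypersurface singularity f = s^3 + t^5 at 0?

E_{8}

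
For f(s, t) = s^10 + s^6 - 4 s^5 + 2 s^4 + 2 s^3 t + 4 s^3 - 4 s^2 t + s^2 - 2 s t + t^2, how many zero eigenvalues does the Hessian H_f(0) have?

1

The Hessian at 0 is [[2, -2], [-2, 2]] of rank 1; hence corank 1.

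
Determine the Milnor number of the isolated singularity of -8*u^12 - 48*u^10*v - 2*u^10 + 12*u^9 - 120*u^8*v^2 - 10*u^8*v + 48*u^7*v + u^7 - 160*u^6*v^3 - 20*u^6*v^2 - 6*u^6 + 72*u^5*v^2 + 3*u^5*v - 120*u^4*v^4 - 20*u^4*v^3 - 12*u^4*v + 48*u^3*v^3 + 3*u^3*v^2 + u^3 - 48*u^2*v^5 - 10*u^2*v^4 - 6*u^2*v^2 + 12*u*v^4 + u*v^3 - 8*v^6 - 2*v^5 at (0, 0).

The Hessian of f at 0 has rank 0. Corank 2; j^3 = u^3 is a perfect cube, so E-series; the 4-jet and mu = 7 give E_7.

7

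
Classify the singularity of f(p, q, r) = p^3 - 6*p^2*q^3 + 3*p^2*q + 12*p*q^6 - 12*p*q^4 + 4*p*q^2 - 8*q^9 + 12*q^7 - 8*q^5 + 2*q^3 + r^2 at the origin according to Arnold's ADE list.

The Hessian of f at 0 is [[0, 0, 0], [0, 0, 0], [0, 0, 2]] with rank 1, so corank 2. A Groebner basis of the Jacobian ideal J(f) in C{p,q,r} is {q^3, p^2 - 2*q^2/3, p*q + q^2, r}; counting standard monomials gives mu = 4. Corank 2; j^3 = (p + q)*(p^2 + 2*p*q + 2*q^2) splits into three distinct lines over C (the quadratic factor has nonzero discriminant), so D_4.

D_{4}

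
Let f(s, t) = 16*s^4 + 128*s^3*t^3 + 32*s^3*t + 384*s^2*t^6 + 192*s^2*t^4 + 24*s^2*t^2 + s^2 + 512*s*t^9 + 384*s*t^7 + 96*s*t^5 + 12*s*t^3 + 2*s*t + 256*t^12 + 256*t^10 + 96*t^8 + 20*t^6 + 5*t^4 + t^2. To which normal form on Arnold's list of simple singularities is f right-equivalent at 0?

A3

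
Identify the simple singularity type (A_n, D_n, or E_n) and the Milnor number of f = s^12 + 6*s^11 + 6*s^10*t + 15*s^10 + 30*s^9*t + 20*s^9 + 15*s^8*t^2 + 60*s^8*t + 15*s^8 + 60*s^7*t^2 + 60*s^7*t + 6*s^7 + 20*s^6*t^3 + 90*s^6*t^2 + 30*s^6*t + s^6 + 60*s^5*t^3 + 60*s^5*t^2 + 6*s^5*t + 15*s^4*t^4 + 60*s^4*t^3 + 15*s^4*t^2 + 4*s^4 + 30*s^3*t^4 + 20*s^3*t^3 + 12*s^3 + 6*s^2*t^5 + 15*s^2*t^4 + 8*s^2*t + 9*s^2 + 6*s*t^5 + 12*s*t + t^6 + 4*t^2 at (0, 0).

The Hessian of f at 0 has rank 1. Corank 1: A-series; mu = 5 gives A_5.

Type A5, Milnor number mu = 5.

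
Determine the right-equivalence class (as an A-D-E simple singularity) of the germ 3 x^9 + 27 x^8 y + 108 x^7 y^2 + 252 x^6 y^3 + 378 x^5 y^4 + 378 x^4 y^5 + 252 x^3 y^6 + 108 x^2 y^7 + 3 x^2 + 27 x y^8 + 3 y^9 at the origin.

A_8

The Hessian of f at 0 has rank 1. Corank 1: A-series; mu = 8 gives A_8.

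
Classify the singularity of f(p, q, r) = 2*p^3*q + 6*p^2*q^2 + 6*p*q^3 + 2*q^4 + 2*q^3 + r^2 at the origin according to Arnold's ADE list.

E7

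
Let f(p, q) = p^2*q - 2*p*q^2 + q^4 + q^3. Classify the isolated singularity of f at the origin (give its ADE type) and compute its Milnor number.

Type D_{5}, Milnor number mu = 5.

The Hessian of f at 0 is [[0, 0], [0, 0]] with rank 0, so corank 2. A Groebner basis of the Jacobian ideal J(f) in C{p,q} is {p^3 + p^2/4 - q^2/4, p^2/4 + q^3 - q^2/4, p*q - q^2}; counting standard monomials gives mu = 5. Corank 2; j^3 = q*(p - q)^2 has shape L^2 M (L != M), so D-series; mu = 5 gives D_5.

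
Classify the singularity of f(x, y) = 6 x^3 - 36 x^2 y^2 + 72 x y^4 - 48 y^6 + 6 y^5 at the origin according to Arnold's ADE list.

E_{8}

The Hessian of f at 0 is [[0, 0], [0, 0]] with rank 0, so corank 2. A Groebner basis of the Jacobian ideal J(f) in C{x,y} is {y^4, x^3, -x^2/4 + x*y^2}; counting standard monomials gives mu = 8. Corank 2; j^3 = 6*x^3 is a perfect cube, so E-series; the 5-jet and mu = 8 give E_8.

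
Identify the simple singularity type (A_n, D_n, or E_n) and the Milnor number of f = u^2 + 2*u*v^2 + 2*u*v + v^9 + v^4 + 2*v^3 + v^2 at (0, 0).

The Hessian of f at 0 has rank 1. Corank 1: A-series; mu = 8 gives A_8.

Type A_{8}, Milnor number mu = 8.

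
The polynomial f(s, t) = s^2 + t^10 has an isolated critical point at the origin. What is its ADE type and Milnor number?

Type A9, Milnor number mu = 9.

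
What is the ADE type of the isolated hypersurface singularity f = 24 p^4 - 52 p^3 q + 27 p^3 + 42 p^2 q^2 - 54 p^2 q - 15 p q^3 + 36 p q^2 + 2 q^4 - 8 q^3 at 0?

E7

The Hessian of f at 0 is [[0, 0], [0, 0]] with rank 0, so corank 2. A Groebner basis of the Jacobian ideal J(f) in C{p,q} is {19683*p^2/4 - 6561*p*q + q^4 + 27*q^3/4 + 2187*q^2, p^3 + 189*p^2/2 - 126*p*q - q^3/6 + 42*q^2, p^2*q + 405*p^2/4 - 135*p*q - 11*q^3/36 + 45*q^2, 81*p^2 + p*q^2 - 108*p*q - 5*q^3/9 + 36*q^2}; counting standard monomials gives mu = 7. Corank 2; j^3 = (3*p - 2*q)^3 is a perfect cube, so E-series; the 4-jet and mu = 7 give E_7.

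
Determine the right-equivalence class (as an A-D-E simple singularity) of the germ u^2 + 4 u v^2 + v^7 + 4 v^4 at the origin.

A_6

The Hessian of f at 0 has rank 1. Corank 1: A-series; mu = 6 gives A_6.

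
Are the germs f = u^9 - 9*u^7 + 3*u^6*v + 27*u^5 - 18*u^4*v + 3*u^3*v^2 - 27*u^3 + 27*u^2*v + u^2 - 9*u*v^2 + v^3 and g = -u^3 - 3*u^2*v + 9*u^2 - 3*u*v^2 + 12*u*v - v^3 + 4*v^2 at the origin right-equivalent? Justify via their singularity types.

Yes.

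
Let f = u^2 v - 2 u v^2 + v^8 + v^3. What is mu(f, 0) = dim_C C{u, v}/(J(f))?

The Hessian of f at 0 has rank 0. Corank 2; j^3 = v*(u - v)^2 has shape L^2 M (L != M), so D-series; mu = 9 gives D_9.

9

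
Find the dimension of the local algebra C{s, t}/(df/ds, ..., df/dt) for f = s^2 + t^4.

3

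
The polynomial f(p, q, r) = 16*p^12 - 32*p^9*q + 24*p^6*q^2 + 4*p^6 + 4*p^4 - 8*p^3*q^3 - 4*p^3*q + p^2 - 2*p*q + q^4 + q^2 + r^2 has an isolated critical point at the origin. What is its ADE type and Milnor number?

The Hessian of f at 0 is [[2, -2, 0], [-2, 2, 0], [0, 0, 2]] with rank 2, so corank 1. A Groebner basis of the Jacobian ideal J(f) in C{p,q,r} is {q^3, p - q, r}; counting standard monomials gives mu = 3. Corank 1: A-series; mu = 3 gives A_3.

Type A_{3}, Milnor number mu = 3.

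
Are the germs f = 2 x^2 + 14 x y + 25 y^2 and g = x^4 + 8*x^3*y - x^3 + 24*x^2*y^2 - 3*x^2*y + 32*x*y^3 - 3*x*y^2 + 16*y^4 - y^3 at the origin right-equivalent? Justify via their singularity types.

No.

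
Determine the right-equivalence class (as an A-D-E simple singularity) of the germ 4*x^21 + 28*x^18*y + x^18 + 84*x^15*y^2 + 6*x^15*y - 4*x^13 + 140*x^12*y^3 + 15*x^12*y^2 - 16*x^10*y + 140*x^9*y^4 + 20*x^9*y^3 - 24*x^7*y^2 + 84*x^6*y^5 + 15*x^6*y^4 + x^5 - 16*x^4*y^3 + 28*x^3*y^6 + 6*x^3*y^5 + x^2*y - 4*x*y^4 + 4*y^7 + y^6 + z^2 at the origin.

The Hessian of f at 0 is [[0, 0, 0], [0, 0, 0], [0, 0, 2]] with rank 1, so corank 2. A Groebner basis of the Jacobian ideal J(f) in C{x,y,z} is {-x*y/2 + y^4, x^3, x^2*y, x^2/3 + x*y^2, z}; counting standard monomials gives mu = 7. Corank 2; j^3 = x^2*y has shape L^2 M (L != M), so D-series; mu = 7 gives D_7.

D_{7}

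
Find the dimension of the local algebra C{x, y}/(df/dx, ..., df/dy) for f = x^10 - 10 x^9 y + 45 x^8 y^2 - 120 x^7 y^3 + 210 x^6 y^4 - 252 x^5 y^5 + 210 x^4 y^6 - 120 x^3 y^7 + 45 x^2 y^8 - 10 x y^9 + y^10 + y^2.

The Hessian of f at 0 is [[0, 0], [0, 2]] with rank 1, so corank 1. A Groebner basis of the Jacobian ideal J(f) in C{x,y} is {x^9, y}; counting standard monomials gives mu = 9. Corank 1: A-series; mu = 9 gives A_9.

9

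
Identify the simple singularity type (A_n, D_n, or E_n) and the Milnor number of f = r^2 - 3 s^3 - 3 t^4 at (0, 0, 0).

The Hessian of f at 0 is [[0, 0, 0], [0, 0, 0], [0, 0, 2]] with rank 1, so corank 2. A Groebner basis of the Jacobian ideal J(f) in C{s,t,r} is {t^3, s^2, r}; counting standard monomials gives mu = 6. Corank 2; j^3 = -3*s^3 is a perfect cube, so E-series; the 4-jet and mu = 6 give E_6.

Type E6, Milnor number mu = 6.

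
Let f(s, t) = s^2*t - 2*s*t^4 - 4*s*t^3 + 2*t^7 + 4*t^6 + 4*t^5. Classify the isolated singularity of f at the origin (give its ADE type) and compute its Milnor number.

Type D_8, Milnor number mu = 8.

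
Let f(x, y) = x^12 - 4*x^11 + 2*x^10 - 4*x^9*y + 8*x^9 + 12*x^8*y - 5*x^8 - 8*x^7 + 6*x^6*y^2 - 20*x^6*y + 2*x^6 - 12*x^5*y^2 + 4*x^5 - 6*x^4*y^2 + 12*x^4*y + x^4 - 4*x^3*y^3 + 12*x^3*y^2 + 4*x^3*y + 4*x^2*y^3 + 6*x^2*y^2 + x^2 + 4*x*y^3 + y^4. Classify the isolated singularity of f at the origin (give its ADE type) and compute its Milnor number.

Type A3, Milnor number mu = 3.

The Hessian of f at 0 is [[2, 0], [0, 0]] with rank 1, so corank 1. A Groebner basis of the Jacobian ideal J(f) in C{x,y} is {y^3, x}; counting standard monomials gives mu = 3. Corank 1: A-series; mu = 3 gives A_3.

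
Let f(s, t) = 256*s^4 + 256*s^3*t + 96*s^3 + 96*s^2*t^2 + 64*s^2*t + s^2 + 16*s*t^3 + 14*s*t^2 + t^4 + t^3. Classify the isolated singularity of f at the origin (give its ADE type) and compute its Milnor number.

The Hessian of f at 0 is [[2, 0], [0, 0]] with rank 1, so corank 1. A Groebner basis of the Jacobian ideal J(f) in C{s,t} is {t^2, s}; counting standard monomials gives mu = 2. Corank 1: A-series; mu = 2 gives A_2.

Type A_2, Milnor number mu = 2.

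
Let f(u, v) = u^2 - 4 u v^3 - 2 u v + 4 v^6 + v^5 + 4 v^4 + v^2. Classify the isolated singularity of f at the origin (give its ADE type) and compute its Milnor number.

The Hessian of f at 0 has rank 1. Corank 1: A-series; mu = 4 gives A_4.

Type A_4, Milnor number mu = 4.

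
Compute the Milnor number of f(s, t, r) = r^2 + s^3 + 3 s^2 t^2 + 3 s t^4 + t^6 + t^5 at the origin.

The Hessian of f at 0 is [[0, 0, 0], [0, 0, 0], [0, 0, 2]] with rank 1, so corank 2. A Groebner basis of the Jacobian ideal J(f) in C{s,t,r} is {t^4, s^3, s^2/2 + s*t^2, r}; counting standard monomials gives mu = 8. Corank 2; j^3 = s^3 is a perfect cube, so E-series; the 5-jet and mu = 8 give E_8.

8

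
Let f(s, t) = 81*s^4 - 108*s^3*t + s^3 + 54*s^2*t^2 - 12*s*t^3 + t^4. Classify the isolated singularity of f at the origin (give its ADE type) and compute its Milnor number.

The Hessian of f at 0 has rank 0. Corank 2; j^3 = s^3 is a perfect cube, so E-series; the 4-jet and mu = 6 give E_6.

Type E_{6}, Milnor number mu = 6.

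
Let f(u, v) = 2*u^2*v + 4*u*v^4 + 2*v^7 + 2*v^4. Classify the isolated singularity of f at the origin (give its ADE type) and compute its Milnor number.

Type D_5, Milnor number mu = 5.

The Hessian of f at 0 has rank 0. Corank 2; j^3 = 2*u^2*v has shape L^2 M (L != M), so D-series; mu = 5 gives D_5.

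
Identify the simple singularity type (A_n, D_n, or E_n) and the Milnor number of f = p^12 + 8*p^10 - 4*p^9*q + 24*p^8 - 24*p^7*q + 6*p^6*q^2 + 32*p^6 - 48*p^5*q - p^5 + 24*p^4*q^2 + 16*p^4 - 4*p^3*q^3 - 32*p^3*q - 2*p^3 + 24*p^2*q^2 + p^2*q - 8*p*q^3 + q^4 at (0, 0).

Type D_5, Milnor number mu = 5.

The Hessian of f at 0 has rank 0. Corank 2; j^3 = -p^2*(2*p - q) has shape L^2 M (L != M), so D-series; mu = 5 gives D_5.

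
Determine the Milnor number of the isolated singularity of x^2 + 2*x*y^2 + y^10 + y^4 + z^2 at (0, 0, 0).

The Hessian of f at 0 has rank 2. Corank 1: A-series; mu = 9 gives A_9.

9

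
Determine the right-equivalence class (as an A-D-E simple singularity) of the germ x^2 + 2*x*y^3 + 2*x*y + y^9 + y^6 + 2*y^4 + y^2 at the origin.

The Hessian of f at 0 has rank 1. Corank 1: A-series; mu = 8 gives A_8.

A_{8}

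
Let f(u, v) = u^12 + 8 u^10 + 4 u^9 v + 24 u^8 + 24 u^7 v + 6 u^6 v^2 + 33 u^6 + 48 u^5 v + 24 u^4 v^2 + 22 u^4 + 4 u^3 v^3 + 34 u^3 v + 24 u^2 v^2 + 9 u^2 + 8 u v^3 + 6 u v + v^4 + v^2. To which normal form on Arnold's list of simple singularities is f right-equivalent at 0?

A3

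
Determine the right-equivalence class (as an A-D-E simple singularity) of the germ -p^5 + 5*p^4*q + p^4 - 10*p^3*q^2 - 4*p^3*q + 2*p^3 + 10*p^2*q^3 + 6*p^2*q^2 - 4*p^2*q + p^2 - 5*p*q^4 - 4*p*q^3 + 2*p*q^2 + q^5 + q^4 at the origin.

The Hessian of f at 0 has rank 1. Corank 1: A-series; mu = 4 gives A_4.

A_{4}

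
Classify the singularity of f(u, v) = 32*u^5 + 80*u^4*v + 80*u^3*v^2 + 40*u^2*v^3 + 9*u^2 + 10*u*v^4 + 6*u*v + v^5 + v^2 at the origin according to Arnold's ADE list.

The Hessian of f at 0 is [[18, 6], [6, 2]] with rank 1, so corank 1. A Groebner basis of the Jacobian ideal J(f) in C{u,v} is {v^4, u + v/3}; counting standard monomials gives mu = 4. Corank 1: A-series; mu = 4 gives A_4.

A_{4}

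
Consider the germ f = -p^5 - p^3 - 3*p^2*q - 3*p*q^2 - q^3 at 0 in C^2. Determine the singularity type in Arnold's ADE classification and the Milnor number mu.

Type E_{8}, Milnor number mu = 8.

The Hessian of f at 0 is [[0, 0], [0, 0]] with rank 0, so corank 2. A Groebner basis of the Jacobian ideal J(f) in C{p,q} is {q^5, p*q^3 + 3*q^4/4, p^2 + 2*p*q + q^2}; counting standard monomials gives mu = 8. Corank 2; j^3 = -(p + q)^3 is a perfect cube, so E-series; the 5-jet and mu = 8 give E_8.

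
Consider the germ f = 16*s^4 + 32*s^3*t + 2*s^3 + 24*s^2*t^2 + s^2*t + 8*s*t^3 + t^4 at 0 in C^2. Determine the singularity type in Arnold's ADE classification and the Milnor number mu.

The Hessian of f at 0 is [[0, 0], [0, 0]] with rank 0, so corank 2. A Groebner basis of the Jacobian ideal J(f) in C{s,t} is {s*t^2, -s*t/8 + t^3, s^2 + s*t/2}; counting standard monomials gives mu = 5. Corank 2; j^3 = s^2*(2*s + t) has shape L^2 M (L != M), so D-series; mu = 5 gives D_5.

Type D_5, Milnor number mu = 5.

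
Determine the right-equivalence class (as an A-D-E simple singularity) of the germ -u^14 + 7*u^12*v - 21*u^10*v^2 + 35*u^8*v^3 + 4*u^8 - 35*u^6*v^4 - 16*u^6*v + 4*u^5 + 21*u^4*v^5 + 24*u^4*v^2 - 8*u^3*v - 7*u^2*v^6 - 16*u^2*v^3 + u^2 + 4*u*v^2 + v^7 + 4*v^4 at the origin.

A6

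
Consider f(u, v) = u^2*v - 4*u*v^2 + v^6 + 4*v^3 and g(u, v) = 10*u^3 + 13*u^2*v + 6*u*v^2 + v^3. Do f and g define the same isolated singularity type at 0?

No.

The Hessian of f at 0 is [[0, 0], [0, 0]] with rank 0, so corank 2. A Groebner basis of the Jacobian ideal J(f) in C{u,v} is {u^2/6 + v^5 - 2*v^2/3, u^3 - 8*v^3, u*v - 2*v^2}; counting standard monomials gives mu = 7. Corank 2; j^3 = v*(u - 2*v)^2 has shape L^2 M (L != M), so D-series; mu = 7 gives D_7. The Hessian of g at 0 is [[0, 0], [0, 0]] with rank 0, so corank 2. A Groebner basis of the Jacobian ideal J(g) in C{u,v} is {v^3, u^2 - 3*v^2/11, u*v + 6*v^2/11}; counting standard monomials gives mu = 4. Corank 2; j^3 = (2*u + v)*(5*u^2 + 4*u*v + v^2) splits into three distinct lines over C (the quadratic factor has nonzero discriminant), so D_4. f is D_7 but g is D_4, hence not right-equivalent.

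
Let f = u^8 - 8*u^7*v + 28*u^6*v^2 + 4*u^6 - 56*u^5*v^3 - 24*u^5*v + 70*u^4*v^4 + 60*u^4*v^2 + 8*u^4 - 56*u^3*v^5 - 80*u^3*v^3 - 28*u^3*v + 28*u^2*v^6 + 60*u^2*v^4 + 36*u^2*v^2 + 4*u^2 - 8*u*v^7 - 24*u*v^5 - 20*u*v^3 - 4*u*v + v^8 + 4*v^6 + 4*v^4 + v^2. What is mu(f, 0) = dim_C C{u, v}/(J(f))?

7

The Hessian of f at 0 has rank 1. Corank 1: A-series; mu = 7 gives A_7.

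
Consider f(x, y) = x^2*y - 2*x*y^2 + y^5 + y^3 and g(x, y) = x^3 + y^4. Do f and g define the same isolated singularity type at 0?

No.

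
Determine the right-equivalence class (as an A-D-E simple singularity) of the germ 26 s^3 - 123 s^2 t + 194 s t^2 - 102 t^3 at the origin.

D_4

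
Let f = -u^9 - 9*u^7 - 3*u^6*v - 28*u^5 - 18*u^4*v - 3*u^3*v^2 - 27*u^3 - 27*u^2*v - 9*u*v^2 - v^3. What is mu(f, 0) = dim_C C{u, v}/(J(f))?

8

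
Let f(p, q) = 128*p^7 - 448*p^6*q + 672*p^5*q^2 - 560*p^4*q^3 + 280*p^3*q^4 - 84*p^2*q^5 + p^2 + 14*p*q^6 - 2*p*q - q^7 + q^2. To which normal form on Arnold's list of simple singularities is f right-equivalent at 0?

The Hessian of f at 0 has rank 1. Corank 1: A-series; mu = 6 gives A_6.

A6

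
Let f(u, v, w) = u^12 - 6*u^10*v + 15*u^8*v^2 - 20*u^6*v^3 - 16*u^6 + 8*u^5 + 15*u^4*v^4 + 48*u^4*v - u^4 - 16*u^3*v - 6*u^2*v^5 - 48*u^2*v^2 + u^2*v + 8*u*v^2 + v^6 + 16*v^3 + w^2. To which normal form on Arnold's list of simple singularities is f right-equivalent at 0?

D7

The Hessian of f at 0 has rank 1. Corank 2; j^3 = v*(u + 4*v)^2 has shape L^2 M (L != M), so D-series; mu = 7 gives D_7.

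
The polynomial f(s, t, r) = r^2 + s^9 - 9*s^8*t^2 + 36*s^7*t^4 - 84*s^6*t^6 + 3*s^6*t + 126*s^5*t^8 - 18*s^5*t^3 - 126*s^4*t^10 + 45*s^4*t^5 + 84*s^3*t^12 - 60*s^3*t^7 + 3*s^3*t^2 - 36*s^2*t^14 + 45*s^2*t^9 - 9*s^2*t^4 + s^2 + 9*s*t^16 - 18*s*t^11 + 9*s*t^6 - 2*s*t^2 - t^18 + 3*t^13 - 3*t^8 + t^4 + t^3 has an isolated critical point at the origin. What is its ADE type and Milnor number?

The Hessian of f at 0 is [[2, 0, 0], [0, 0, 0], [0, 0, 2]] with rank 2, so corank 1. A Groebner basis of the Jacobian ideal J(f) in C{s,t,r} is {t^2, s, r}; counting standard monomials gives mu = 2. Corank 1: A-series; mu = 2 gives A_2.

Type A2, Milnor number mu = 2.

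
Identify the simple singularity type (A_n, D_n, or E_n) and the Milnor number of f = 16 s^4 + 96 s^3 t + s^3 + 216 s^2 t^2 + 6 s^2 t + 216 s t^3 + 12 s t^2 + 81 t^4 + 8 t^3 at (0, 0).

Type E6, Milnor number mu = 6.

The Hessian of f at 0 has rank 0. Corank 2; j^3 = (s + 2*t)^3 is a perfect cube, so E-series; the 4-jet and mu = 6 give E_6.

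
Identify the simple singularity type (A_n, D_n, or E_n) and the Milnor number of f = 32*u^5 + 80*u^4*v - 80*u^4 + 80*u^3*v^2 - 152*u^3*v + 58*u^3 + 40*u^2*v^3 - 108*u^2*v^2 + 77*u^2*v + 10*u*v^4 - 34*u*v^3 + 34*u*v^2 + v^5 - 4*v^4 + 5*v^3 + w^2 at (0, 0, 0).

The Hessian of f at 0 has rank 1. Corank 2; j^3 = (2*u + v)*(29*u^2 + 24*u*v + 5*v^2) splits into three distinct lines over C (the quadratic factor has nonzero discriminant), so D_4.

Type D_{4}, Milnor number mu = 4.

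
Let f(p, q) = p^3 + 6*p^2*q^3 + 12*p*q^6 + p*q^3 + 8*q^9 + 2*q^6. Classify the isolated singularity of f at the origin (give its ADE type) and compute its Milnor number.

Type E_{7}, Milnor number mu = 7.

The Hessian of f at 0 is [[0, 0], [0, 0]] with rank 0, so corank 2. A Groebner basis of the Jacobian ideal J(f) in C{p,q} is {p^3, p*q^2, 3*p^2 + q^3}; counting standard monomials gives mu = 7. Corank 2; j^3 = p^3 is a perfect cube, so E-series; the 4-jet and mu = 7 give E_7.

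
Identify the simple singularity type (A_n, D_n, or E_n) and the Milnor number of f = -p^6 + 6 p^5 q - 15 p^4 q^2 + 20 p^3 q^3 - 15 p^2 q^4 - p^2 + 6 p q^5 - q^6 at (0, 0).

The Hessian of f at 0 has rank 1. Corank 1: A-series; mu = 5 gives A_5.

Type A5, Milnor number mu = 5.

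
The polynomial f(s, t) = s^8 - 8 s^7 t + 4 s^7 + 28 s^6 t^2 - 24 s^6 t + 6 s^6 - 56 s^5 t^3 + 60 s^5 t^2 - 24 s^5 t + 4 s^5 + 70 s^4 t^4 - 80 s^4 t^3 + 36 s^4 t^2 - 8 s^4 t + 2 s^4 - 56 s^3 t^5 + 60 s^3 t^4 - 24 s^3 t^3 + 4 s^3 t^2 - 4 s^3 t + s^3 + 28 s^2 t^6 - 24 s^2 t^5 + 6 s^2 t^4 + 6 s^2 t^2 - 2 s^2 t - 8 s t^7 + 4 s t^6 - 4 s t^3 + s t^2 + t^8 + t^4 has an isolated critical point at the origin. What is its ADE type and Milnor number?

Type D_{5}, Milnor number mu = 5.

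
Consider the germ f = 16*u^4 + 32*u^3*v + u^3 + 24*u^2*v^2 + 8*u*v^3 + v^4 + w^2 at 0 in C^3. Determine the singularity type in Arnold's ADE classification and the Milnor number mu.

Type E6, Milnor number mu = 6.

The Hessian of f at 0 has rank 1. Corank 2; j^3 = u^3 is a perfect cube, so E-series; the 4-jet and mu = 6 give E_6.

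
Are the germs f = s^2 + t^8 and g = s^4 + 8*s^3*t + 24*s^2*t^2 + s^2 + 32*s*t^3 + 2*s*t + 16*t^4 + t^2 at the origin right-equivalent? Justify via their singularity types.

No.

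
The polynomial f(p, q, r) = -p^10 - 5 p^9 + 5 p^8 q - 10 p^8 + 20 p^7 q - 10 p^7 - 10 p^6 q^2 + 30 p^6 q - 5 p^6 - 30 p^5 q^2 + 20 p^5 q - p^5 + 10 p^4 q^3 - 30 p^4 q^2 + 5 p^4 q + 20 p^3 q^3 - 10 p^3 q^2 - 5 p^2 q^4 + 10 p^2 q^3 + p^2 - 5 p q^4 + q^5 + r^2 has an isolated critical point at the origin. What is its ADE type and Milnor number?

Type A_{4}, Milnor number mu = 4.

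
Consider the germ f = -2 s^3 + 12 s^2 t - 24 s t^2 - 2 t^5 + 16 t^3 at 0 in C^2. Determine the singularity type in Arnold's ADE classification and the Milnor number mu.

Type E8, Milnor number mu = 8.

The Hessian of f at 0 has rank 0. Corank 2; j^3 = -2*(s - 2*t)^3 is a perfect cube, so E-series; the 5-jet and mu = 8 give E_8.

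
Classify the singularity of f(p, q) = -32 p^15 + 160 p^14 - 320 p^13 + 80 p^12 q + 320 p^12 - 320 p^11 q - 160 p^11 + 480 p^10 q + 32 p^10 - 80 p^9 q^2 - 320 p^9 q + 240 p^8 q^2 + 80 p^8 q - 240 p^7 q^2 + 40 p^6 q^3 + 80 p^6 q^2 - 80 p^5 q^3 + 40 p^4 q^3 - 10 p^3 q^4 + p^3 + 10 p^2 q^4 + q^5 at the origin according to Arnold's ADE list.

The Hessian of f at 0 has rank 0. Corank 2; j^3 = p^3 is a perfect cube, so E-series; the 5-jet and mu = 8 give E_8.

E_{8}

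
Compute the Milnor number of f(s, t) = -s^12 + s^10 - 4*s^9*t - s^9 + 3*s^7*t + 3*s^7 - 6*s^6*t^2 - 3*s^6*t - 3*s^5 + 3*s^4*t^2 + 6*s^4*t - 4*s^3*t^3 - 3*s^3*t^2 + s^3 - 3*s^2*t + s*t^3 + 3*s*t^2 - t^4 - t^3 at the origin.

7

The Hessian of f at 0 has rank 0. Corank 2; j^3 = (s - t)^3 is a perfect cube, so E-series; the 4-jet and mu = 7 give E_7.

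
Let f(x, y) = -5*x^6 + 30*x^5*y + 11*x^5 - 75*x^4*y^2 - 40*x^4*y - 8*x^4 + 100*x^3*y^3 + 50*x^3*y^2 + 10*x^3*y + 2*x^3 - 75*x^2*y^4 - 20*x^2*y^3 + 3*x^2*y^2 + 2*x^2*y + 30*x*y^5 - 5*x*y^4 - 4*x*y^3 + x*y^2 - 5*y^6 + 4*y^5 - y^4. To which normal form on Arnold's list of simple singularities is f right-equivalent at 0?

The Hessian of f at 0 is [[0, 0], [0, 0]] with rank 0, so corank 2. A Groebner basis of the Jacobian ideal J(f) in C{x,y} is {y^3, x^2 + y^2/2, x*y - y^2/2}; counting standard monomials gives mu = 4. Corank 2; j^3 = x*(2*x^2 + 2*x*y + y^2) splits into three distinct lines over C (the quadratic factor has nonzero discriminant), so D_4.

D_4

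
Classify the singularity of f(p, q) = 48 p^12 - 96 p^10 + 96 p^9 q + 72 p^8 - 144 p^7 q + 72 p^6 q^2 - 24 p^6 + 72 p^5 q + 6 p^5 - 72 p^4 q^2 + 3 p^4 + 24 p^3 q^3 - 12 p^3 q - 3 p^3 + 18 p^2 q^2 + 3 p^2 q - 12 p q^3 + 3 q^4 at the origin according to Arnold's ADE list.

D_{5}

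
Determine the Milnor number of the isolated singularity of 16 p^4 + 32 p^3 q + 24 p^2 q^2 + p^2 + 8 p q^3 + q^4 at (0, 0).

3

The Hessian of f at 0 is [[2, 0], [0, 0]] with rank 1, so corank 1. A Groebner basis of the Jacobian ideal J(f) in C{p,q} is {q^3, p}; counting standard monomials gives mu = 3. Corank 1: A-series; mu = 3 gives A_3.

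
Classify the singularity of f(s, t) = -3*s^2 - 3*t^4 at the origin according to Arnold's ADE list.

The Hessian of f at 0 is [[-6, 0], [0, 0]] with rank 1, so corank 1. A Groebner basis of the Jacobian ideal J(f) in C{s,t} is {t^3, s}; counting standard monomials gives mu = 3. Corank 1: A-series; mu = 3 gives A_3.

A3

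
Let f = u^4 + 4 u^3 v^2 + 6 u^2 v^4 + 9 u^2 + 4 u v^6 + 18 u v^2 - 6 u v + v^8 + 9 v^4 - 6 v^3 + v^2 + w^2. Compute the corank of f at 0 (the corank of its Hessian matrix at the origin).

Hessian at 0 has rank 2.

1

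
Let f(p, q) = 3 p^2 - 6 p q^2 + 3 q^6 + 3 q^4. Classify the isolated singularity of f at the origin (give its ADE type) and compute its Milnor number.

The Hessian of f at 0 has rank 1. Corank 1: A-series; mu = 5 gives A_5.

Type A_5, Milnor number mu = 5.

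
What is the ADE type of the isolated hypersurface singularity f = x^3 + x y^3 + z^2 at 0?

The Hessian of f at 0 is [[0, 0, 0], [0, 0, 0], [0, 0, 2]] with rank 1, so corank 2. A Groebner basis of the Jacobian ideal J(f) in C{x,y,z} is {x^3, x*y^2, 3*x^2 + y^3, z}; counting standard monomials gives mu = 7. Corank 2; j^3 = x^3 is a perfect cube, so E-series; the 4-jet and mu = 7 give E_7.

E7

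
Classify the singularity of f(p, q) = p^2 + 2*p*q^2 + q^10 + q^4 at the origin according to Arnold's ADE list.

A_9

The Hessian of f at 0 has rank 1. Corank 1: A-series; mu = 9 gives A_9.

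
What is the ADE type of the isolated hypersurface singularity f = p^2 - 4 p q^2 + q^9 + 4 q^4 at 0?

The Hessian of f at 0 has rank 1. Corank 1: A-series; mu = 8 gives A_8.

A_8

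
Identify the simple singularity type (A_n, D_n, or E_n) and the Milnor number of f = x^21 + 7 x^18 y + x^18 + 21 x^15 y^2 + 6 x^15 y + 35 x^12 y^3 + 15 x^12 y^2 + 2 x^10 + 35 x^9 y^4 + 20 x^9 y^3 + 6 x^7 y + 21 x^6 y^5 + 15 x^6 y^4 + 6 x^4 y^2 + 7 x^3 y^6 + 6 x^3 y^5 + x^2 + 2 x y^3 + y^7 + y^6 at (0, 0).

Type A6, Milnor number mu = 6.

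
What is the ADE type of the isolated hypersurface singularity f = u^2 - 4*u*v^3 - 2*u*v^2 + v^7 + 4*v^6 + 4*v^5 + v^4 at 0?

A_{6}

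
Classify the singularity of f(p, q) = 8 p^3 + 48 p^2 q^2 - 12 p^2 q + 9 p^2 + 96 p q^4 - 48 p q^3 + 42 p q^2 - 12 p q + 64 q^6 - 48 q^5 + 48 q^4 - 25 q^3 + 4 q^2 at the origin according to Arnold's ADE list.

The Hessian of f at 0 is [[18, -12], [-12, 8]] with rank 1, so corank 1. A Groebner basis of the Jacobian ideal J(f) in C{p,q} is {q^2, p - 2*q/3}; counting standard monomials gives mu = 2. Corank 1: A-series; mu = 2 gives A_2.

A2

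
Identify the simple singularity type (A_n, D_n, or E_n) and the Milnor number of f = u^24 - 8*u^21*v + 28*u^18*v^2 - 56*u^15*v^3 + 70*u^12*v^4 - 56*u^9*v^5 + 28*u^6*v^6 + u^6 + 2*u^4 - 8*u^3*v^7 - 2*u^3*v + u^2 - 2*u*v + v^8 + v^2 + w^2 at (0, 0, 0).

The Hessian of f at 0 has rank 2. Corank 1: A-series; mu = 7 gives A_7.

Type A7, Milnor number mu = 7.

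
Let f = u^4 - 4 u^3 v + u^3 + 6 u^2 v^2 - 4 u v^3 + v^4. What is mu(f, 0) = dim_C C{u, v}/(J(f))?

6

The Hessian of f at 0 has rank 0. Corank 2; j^3 = u^3 is a perfect cube, so E-series; the 4-jet and mu = 6 give E_6.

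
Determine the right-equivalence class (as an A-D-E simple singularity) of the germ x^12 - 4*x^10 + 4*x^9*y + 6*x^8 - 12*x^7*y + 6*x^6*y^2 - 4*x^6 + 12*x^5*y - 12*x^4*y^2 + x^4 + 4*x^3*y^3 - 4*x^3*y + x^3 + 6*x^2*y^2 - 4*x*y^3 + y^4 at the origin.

E_6

The Hessian of f at 0 is [[0, 0], [0, 0]] with rank 0, so corank 2. A Groebner basis of the Jacobian ideal J(f) in C{x,y} is {y^4, x*y^2 - y^3/3, x^2}; counting standard monomials gives mu = 6. Corank 2; j^3 = x^3 is a perfect cube, so E-series; the 4-jet and mu = 6 give E_6.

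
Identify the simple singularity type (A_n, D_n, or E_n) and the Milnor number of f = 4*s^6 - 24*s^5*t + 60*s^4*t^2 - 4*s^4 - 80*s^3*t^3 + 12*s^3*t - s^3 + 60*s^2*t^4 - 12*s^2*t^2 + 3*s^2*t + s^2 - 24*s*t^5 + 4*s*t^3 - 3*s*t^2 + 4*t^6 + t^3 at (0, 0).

Type A_{2}, Milnor number mu = 2.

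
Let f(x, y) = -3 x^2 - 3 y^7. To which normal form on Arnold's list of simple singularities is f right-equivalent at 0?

A6

The Hessian of f at 0 has rank 1. Corank 1: A-series; mu = 6 gives A_6.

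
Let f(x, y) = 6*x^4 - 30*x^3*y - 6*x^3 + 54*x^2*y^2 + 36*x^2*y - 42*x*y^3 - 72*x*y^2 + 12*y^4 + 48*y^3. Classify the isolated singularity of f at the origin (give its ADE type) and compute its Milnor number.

Type E_{7}, Milnor number mu = 7.

The Hessian of f at 0 has rank 0. Corank 2; j^3 = -6*(x - 2*y)^3 is a perfect cube, so E-series; the 4-jet and mu = 7 give E_7.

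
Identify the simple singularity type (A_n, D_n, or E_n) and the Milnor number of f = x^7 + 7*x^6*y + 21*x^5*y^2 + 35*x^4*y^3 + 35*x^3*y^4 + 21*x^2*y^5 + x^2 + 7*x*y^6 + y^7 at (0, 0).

The Hessian of f at 0 has rank 1. Corank 1: A-series; mu = 6 gives A_6.

Type A_6, Milnor number mu = 6.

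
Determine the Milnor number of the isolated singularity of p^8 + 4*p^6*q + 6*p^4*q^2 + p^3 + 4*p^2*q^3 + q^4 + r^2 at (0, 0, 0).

6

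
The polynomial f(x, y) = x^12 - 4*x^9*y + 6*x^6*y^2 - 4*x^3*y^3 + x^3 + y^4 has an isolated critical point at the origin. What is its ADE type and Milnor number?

The Hessian of f at 0 is [[0, 0], [0, 0]] with rank 0, so corank 2. A Groebner basis of the Jacobian ideal J(f) in C{x,y} is {y^3, x^2}; counting standard monomials gives mu = 6. Corank 2; j^3 = x^3 is a perfect cube, so E-series; the 4-jet and mu = 6 give E_6.

Type E_6, Milnor number mu = 6.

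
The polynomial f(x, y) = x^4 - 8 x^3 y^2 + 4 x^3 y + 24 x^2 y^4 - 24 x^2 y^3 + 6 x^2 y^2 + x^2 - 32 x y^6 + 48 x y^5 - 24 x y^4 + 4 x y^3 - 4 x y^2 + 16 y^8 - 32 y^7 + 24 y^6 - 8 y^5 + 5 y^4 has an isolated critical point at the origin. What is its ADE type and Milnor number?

The Hessian of f at 0 has rank 1. Corank 1: A-series; mu = 3 gives A_3.

Type A_{3}, Milnor number mu = 3.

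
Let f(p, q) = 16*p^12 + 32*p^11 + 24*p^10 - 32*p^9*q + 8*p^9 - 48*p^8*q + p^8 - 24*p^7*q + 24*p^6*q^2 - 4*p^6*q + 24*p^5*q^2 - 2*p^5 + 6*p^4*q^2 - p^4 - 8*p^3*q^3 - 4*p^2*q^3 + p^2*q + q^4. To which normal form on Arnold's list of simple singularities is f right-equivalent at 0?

The Hessian of f at 0 has rank 0. Corank 2; j^3 = p^2*q has shape L^2 M (L != M), so D-series; mu = 5 gives D_5.

D_{5}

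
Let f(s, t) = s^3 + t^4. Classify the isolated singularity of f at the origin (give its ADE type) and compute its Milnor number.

The Hessian of f at 0 is [[0, 0], [0, 0]] with rank 0, so corank 2. A Groebner basis of the Jacobian ideal J(f) in C{s,t} is {t^3, s^2}; counting standard monomials gives mu = 6. Corank 2; j^3 = s^3 is a perfect cube, so E-series; the 4-jet and mu = 6 give E_6.

Type E_6, Milnor number mu = 6.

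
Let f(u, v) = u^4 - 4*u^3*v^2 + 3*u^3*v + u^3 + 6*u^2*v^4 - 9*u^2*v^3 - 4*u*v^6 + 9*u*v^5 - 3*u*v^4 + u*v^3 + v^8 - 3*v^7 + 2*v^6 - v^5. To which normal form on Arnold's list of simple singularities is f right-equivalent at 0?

The Hessian of f at 0 is [[0, 0], [0, 0]] with rank 0, so corank 2. A Groebner basis of the Jacobian ideal J(f) in C{u,v} is {-u^2/2 + v^4 - v^3/6, u^3, u^2*v + u^2/6 + v^3/18, -5*u^2/6 + u*v^2 - 5*v^3/18}; counting standard monomials gives mu = 7. Corank 2; j^3 = u^3 is a perfect cube, so E-series; the 4-jet and mu = 7 give E_7.

E7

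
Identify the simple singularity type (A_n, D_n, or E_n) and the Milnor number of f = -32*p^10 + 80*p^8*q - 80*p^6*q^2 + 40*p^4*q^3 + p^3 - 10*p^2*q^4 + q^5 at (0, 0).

The Hessian of f at 0 has rank 0. Corank 2; j^3 = p^3 is a perfect cube, so E-series; the 5-jet and mu = 8 give E_8.

Type E_8, Milnor number mu = 8.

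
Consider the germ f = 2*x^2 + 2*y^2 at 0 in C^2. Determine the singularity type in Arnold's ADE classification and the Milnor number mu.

Type A1, Milnor number mu = 1.

The Hessian of f at 0 is [[4, 0], [0, 4]] with rank 2, so corank 0. A Groebner basis of the Jacobian ideal J(f) in C{x,y} is {x, y}; counting standard monomials gives mu = 1. Corank 0: nondegenerate Morse point, so A_1.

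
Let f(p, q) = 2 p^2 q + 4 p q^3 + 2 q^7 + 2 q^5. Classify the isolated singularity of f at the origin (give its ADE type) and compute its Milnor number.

The Hessian of f at 0 is [[0, 0], [0, 0]] with rank 0, so corank 2. A Groebner basis of the Jacobian ideal J(f) in C{p,q} is {p^2*q^2 + p^2/7 + p*q^2/7, p^3 - p^2/7 - p*q^2/7, p*q + q^3}; counting standard monomials gives mu = 8. Corank 2; j^3 = 2*p^2*q has shape L^2 M (L != M), so D-series; mu = 8 gives D_8.

Type D_{8}, Milnor number mu = 8.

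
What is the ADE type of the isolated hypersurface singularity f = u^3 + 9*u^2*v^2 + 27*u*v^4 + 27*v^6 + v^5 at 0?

E8

The Hessian of f at 0 has rank 0. Corank 2; j^3 = u^3 is a perfect cube, so E-series; the 5-jet and mu = 8 give E_8.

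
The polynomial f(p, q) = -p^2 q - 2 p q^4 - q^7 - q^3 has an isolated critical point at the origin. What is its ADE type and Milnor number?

Type D_4, Milnor number mu = 4.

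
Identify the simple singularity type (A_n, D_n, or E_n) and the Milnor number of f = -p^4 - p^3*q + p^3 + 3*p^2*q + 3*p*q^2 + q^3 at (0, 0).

Type E_7, Milnor number mu = 7.

The Hessian of f at 0 has rank 0. Corank 2; j^3 = (p + q)^3 is a perfect cube, so E-series; the 4-jet and mu = 7 give E_7.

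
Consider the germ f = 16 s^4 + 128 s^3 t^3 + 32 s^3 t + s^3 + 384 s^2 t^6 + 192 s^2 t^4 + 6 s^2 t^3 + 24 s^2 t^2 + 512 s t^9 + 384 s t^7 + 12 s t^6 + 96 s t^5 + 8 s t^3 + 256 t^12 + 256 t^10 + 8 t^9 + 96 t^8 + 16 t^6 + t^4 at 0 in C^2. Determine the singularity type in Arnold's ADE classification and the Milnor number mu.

The Hessian of f at 0 has rank 0. Corank 2; j^3 = s^3 is a perfect cube, so E-series; the 4-jet and mu = 6 give E_6.

Type E6, Milnor number mu = 6.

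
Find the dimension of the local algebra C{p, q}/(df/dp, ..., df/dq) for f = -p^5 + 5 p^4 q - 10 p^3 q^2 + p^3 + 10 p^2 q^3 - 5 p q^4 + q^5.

The Hessian of f at 0 has rank 0. Corank 2; j^3 = p^3 is a perfect cube, so E-series; the 5-jet and mu = 8 give E_8.

8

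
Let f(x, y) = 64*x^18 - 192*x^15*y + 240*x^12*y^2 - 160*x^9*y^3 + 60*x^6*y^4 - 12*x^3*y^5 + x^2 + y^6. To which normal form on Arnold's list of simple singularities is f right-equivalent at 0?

A5

The Hessian of f at 0 is [[2, 0], [0, 0]] with rank 1, so corank 1. A Groebner basis of the Jacobian ideal J(f) in C{x,y} is {y^5, x}; counting standard monomials gives mu = 5. Corank 1: A-series; mu = 5 gives A_5.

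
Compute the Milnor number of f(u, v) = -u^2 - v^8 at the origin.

7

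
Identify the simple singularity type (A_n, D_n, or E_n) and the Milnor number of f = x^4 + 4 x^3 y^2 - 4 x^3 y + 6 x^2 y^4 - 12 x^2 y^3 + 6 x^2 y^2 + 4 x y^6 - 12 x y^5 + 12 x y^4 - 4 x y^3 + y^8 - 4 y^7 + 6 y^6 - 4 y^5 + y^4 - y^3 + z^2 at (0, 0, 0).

Type E_{6}, Milnor number mu = 6.

The Hessian of f at 0 has rank 1. Corank 2; j^3 = -y^3 is a perfect cube, so E-series; the 4-jet and mu = 6 give E_6.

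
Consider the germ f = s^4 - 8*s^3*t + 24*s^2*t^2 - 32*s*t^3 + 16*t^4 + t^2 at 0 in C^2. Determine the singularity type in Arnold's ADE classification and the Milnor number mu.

The Hessian of f at 0 is [[0, 0], [0, 2]] with rank 1, so corank 1. A Groebner basis of the Jacobian ideal J(f) in C{s,t} is {s^3, t}; counting standard monomials gives mu = 3. Corank 1: A-series; mu = 3 gives A_3.

Type A_{3}, Milnor number mu = 3.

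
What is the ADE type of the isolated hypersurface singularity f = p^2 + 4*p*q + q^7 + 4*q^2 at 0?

A6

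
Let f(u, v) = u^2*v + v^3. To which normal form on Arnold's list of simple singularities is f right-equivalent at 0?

The Hessian of f at 0 has rank 0. Corank 2; j^3 = v*(u^2 + v^2) splits into three distinct lines over C (the quadratic factor has nonzero discriminant), so D_4.

D_{4}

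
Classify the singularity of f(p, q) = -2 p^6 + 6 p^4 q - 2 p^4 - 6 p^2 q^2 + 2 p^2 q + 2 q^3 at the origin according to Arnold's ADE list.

The Hessian of f at 0 has rank 0. Corank 2; j^3 = 2*q*(p^2 + q^2) splits into three distinct lines over C (the quadratic factor has nonzero discriminant), so D_4.

D_4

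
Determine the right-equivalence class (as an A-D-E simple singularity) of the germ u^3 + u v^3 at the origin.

The Hessian of f at 0 has rank 0. Corank 2; j^3 = u^3 is a perfect cube, so E-series; the 4-jet and mu = 7 give E_7.

E7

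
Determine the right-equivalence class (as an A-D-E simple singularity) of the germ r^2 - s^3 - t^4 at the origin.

E_6

The Hessian of f at 0 is [[0, 0, 0], [0, 0, 0], [0, 0, 2]] with rank 1, so corank 2. A Groebner basis of the Jacobian ideal J(f) in C{s,t,r} is {t^3, s^2, r}; counting standard monomials gives mu = 6. Corank 2; j^3 = -s^3 is a perfect cube, so E-series; the 4-jet and mu = 6 give E_6.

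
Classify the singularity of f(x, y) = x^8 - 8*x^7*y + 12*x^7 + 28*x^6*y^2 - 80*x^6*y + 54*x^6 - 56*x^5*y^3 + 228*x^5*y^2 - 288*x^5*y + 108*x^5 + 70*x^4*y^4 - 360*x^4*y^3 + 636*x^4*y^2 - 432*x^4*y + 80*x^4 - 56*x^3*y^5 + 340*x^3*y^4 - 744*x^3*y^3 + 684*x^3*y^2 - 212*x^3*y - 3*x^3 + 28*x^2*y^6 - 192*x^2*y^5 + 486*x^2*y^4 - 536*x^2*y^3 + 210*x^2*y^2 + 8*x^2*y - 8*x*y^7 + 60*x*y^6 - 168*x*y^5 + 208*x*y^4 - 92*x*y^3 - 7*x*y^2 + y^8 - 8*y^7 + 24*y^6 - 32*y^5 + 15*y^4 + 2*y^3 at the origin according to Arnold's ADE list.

D5

The Hessian of f at 0 has rank 0. Corank 2; j^3 = -(x - y)^2*(3*x - 2*y) has shape L^2 M (L != M), so D-series; mu = 5 gives D_5.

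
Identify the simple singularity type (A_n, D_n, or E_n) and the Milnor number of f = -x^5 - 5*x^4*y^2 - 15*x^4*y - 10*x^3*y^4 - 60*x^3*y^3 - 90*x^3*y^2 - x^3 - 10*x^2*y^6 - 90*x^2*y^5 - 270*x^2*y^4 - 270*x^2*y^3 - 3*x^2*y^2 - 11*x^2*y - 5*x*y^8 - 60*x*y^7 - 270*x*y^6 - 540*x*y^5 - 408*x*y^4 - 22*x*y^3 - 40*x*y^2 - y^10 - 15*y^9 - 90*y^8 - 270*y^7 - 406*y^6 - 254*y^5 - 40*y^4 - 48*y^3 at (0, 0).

The Hessian of f at 0 is [[0, 0], [0, 0]] with rank 0, so corank 2. A Groebner basis of the Jacobian ideal J(f) in C{x,y} is {x^3 + 68*x^2 + 480*x*y + 832*y^2, x^2*y - 18*x^2 - 128*x*y - 224*y^2, 19*x^2/4 + x*y^2 + 34*x*y + 60*y^2, -5*x^2/4 - 9*x*y + y^3 - 16*y^2}; counting standard monomials gives mu = 6. Corank 2; j^3 = -(x + 3*y)*(x + 4*y)^2 has shape L^2 M (L != M), so D-series; mu = 6 gives D_6.

Type D_{6}, Milnor number mu = 6.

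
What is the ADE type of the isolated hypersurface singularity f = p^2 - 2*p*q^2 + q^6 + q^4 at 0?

A_5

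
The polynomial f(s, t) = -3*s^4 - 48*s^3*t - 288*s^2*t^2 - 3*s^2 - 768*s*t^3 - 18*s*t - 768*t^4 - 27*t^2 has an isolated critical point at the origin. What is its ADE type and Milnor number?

The Hessian of f at 0 is [[-6, -18], [-18, -54]] with rank 1, so corank 1. A Groebner basis of the Jacobian ideal J(f) in C{s,t} is {t^3, s + 3*t}; counting standard monomials gives mu = 3. Corank 1: A-series; mu = 3 gives A_3.

Type A_{3}, Milnor number mu = 3.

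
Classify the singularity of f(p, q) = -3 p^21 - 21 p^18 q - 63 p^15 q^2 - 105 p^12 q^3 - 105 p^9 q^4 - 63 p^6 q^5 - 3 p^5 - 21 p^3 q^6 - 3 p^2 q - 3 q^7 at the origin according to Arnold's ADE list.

D_8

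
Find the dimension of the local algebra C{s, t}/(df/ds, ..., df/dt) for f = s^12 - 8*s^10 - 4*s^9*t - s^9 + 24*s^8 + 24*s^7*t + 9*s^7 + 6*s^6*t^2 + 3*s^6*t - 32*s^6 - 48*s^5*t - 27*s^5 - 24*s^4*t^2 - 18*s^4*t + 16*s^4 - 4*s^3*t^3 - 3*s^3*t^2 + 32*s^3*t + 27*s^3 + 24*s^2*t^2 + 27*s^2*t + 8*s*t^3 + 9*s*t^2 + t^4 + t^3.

6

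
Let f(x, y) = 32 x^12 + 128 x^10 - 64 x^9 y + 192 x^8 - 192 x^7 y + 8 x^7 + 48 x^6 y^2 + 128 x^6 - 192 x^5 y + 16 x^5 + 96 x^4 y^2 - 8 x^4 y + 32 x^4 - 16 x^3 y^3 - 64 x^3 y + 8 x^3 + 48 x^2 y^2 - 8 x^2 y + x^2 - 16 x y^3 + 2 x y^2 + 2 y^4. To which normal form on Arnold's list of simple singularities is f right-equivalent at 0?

A_3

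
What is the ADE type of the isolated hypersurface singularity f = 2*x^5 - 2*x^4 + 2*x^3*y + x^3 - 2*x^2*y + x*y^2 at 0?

The Hessian of f at 0 has rank 0. Corank 2; j^3 = x*(x - y)^2 has shape L^2 M (L != M), so D-series; mu = 6 gives D_6.

D_6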